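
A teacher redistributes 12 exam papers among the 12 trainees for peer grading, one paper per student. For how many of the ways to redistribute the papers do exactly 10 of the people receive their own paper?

66

Choose which 10 of the 12 are fixed: C(12,10) = 66.
The other 2 form a derangement: !2 = 1.
Total: 66 × 1 = 66.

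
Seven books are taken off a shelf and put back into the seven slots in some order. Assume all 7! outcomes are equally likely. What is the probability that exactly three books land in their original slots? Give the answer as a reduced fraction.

Favorable outcomes: C(7,3)·!4 = 35·9 = 315.
Total outcomes: 7! = 5040.
Probability = 315/5040 = 1/16.

1/16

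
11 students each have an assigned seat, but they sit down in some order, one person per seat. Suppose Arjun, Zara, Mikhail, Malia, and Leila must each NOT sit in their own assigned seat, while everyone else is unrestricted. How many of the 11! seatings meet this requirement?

Let A_j be the event that the j-th constrained one is fixed. By inclusion-exclusion over the 5 events:
Σ_{j=0}^{5} (-1)^j C(5,j)(11-j)!
= C(5,0)·11! - C(5,1)·10! + C(5,2)·9! - C(5,3)·8! + C(5,4)·7! - C(5,5)·6!
= 39916800 - 18144000 + 3628800 - 403200 + 25200 - 720
= 25022880

25022880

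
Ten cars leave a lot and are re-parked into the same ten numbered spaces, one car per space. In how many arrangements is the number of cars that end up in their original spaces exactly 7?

240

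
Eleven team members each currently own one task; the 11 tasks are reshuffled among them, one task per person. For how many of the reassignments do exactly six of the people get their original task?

Pick the 6 fixed positions: C(11,6) = 462 ways.
The other 5 form a derangement: !5 = 44.
Total: 462 × 44 = 20328.

20328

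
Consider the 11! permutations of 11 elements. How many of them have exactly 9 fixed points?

55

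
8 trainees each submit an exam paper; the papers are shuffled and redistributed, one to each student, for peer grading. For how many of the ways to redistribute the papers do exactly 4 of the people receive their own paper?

Choose which 4 of the 8 are fixed: C(8,4) = 70.
The remaining 4 must be deranged: !4 = 9.
Total: 70 × 9 = 630.

630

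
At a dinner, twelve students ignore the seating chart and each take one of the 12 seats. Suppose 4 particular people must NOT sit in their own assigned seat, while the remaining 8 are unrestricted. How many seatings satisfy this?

Inclusion-exclusion on the 4 forbidden self-matches:
Σ_{j=0}^{4} (-1)^j C(4,j)(12-j)!
= C(4,0)·12! - C(4,1)·11! + C(4,2)·10! - C(4,3)·9! + C(4,4)·8!
= 479001600 - 159667200 + 21772800 - 1451520 + 40320
= 339696000

339696000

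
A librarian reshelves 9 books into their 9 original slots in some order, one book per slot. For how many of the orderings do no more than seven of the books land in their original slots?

# with exactly i fixed is C(9,i)·!(9-i); sum over i=0..7:
  i=0: C(9,0)·!9 = 1·133496 = 133496
  i=1: C(9,1)·!8 = 9·14833 = 133497
  i=2: C(9,2)·!7 = 36·1854 = 66744
  i=3: C(9,3)·!6 = 84·265 = 22260
  i=4: C(9,4)·!5 = 126·44 = 5544
  i=5: C(9,5)·!4 = 126·9 = 1134
  i=6: C(9,6)·!3 = 84·2 = 168
  i=7: C(9,7)·!2 = 36·1 = 36
Total = 362879.

362879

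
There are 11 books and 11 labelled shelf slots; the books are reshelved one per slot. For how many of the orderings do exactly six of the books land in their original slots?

20328

Pick the 6 fixed positions: C(11,6) = 462 ways.
The remaining 5 must be deranged: !5 = 44.
Total: 462 × 44 = 20328.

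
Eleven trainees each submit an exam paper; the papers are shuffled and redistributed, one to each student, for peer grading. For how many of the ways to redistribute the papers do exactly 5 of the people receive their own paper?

122430

Choose which 5 of the 11 are fixed: C(11,5) = 462.
The remaining 6 must be deranged: !6 = 265.
Total: 462 × 265 = 122430.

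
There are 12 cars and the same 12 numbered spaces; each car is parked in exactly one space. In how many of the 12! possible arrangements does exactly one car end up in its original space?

176214840

Choose which one of the 12 is fixed: C(12,1) = 12.
The remaining 11 must be deranged: !11 = 14684570.
Total: 12 × 14684570 = 176214840.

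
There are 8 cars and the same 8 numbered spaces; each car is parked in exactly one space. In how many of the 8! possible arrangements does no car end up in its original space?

By inclusion-exclusion, !8 = Σ (-1)^k · 8!/k! for k=0..8
= 8! - 8!/1! + 8!/2! - 8!/3! + 8!/4! - 8!/5! + 8!/6! - 8!/7! + 8!/8!
= 40320 - 40320 + 20160 - 6720 + 1680 - 336 + 56 - 8 + 1
= 14833

14833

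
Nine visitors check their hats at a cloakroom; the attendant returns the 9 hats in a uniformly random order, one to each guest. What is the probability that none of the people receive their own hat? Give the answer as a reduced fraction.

16687/45360

Favorable outcomes: !9 = 133496.
Total outcomes: 9! = 362880.
Probability = 133496/362880 = 16687/45360.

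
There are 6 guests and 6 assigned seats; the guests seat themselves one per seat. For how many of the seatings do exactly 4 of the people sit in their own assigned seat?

Choose which 4 of the 6 are fixed: C(6,4) = 15.
The other 2 form a derangement: !2 = 1.
Total: 15 × 1 = 15.

15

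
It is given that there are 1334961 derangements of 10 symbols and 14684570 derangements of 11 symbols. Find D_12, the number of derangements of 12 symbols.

D_12 = (12-1)·(D_11 + D_10) = 11·(14684570 + 1334961) = 11·16019531 = 176214841.

176214841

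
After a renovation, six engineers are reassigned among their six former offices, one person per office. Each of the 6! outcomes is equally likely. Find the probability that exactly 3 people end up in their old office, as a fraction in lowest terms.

Favorable outcomes: C(6,3)·!3 = 20·2 = 40.
Total outcomes: 6! = 720.
Probability = 40/720 = 1/18.

1/18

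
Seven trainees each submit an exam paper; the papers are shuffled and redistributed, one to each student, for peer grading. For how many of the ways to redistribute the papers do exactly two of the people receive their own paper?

Choose which 2 of the 7 are fixed: C(7,2) = 21.
The remaining 5 must be deranged: !5 = 44.
Total: 21 × 44 = 924.

924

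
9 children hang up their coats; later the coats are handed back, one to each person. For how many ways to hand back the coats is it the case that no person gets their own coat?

The number of derangements of 9 is !9 = Σ_{k=0}^{9} (-1)^k·9!/k!
= 9! - 9!/1! + 9!/2! - 9!/3! + 9!/4! - 9!/5! + 9!/6! - 9!/7! + 9!/8! - 9!/9!
= 362880 - 362880 + 181440 - 60480 + 15120 - 3024 + 504 - 72 + 9 - 1
= 133496

133496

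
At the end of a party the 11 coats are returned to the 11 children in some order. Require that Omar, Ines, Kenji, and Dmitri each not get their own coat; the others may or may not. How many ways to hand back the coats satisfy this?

Inclusion-exclusion on the 4 forbidden self-matches:
Σ_{j=0}^{4} (-1)^j C(4,j)(11-j)!
= C(4,0)·11! - C(4,1)·10! + C(4,2)·9! - C(4,3)·8! + C(4,4)·7!
= 39916800 - 14515200 + 2177280 - 161280 + 5040
= 27422640

27422640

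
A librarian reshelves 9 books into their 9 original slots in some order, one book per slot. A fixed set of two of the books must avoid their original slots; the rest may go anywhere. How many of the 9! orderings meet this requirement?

287280

Inclusion-exclusion on the 2 forbidden self-matches:
Σ_{j=0}^{2} (-1)^j C(2,j)(9-j)!
= C(2,0)·9! - C(2,1)·8! + C(2,2)·7!
= 362880 - 80640 + 5040
= 287280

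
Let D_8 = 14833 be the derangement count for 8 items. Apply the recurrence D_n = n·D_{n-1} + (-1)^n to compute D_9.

133496

D_9 = 9·14833 - 1 = 133496.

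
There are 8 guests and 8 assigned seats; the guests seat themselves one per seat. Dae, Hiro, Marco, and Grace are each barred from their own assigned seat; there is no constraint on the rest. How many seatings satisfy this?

24024

Inclusion-exclusion on the 4 forbidden self-matches:
Σ_{j=0}^{4} (-1)^j C(4,j)(8-j)!
= C(4,0)·8! - C(4,1)·7! + C(4,2)·6! - C(4,3)·5! + C(4,4)·4!
= 40320 - 20160 + 4320 - 480 + 24
= 24024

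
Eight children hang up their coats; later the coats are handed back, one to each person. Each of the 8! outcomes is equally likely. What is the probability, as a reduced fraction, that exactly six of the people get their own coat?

1/1440

Favorable outcomes: C(8,6)·!2 = 28·1 = 28.
Total outcomes: 8! = 40320.
Probability = 28/40320 = 1/1440.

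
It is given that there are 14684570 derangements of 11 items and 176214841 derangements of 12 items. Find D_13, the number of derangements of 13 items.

2290792932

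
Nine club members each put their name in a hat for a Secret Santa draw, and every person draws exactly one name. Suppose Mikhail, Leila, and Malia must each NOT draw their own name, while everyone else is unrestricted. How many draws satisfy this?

Let A_j be the event that the j-th constrained one is fixed. By inclusion-exclusion over the 3 events:
Σ_{j=0}^{3} (-1)^j C(3,j)(9-j)!
= C(3,0)·9! - C(3,1)·8! + C(3,2)·7! - C(3,3)·6!
= 362880 - 120960 + 15120 - 720
= 256320

256320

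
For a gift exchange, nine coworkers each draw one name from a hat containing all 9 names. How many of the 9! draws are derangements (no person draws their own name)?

The subfactorial !9 = [9!/e] (nearest integer).
9! = 362880, and 362880/e ≈ 133496.09, so !9 = 133496.

133496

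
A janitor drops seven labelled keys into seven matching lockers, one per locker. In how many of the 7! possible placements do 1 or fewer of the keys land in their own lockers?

3709

# with exactly i fixed is C(7,i)·!(7-i); sum over i=0..1:
  i=0: C(7,0)·!7 = 1·1854 = 1854
  i=1: C(7,1)·!6 = 7·265 = 1855
Total = 3709.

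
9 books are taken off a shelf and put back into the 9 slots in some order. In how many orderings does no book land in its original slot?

133496

The number of derangements of 9 is !9 = Σ_{k=0}^{9} (-1)^k·9!/k!
= 9! - 9!/1! + 9!/2! - 9!/3! + 9!/4! - 9!/5! + 9!/6! - 9!/7! + 9!/8! - 9!/9!
= 362880 - 362880 + 181440 - 60480 + 15120 - 3024 + 504 - 72 + 9 - 1
= 133496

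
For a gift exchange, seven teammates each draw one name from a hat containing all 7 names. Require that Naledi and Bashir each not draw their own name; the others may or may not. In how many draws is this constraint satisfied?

Let A_j be the event that the j-th constrained one is fixed. By inclusion-exclusion over the 2 events:
Σ_{j=0}^{2} (-1)^j C(2,j)(7-j)!
= C(2,0)·7! - C(2,1)·6! + C(2,2)·5!
= 5040 - 1440 + 120
= 3720

3720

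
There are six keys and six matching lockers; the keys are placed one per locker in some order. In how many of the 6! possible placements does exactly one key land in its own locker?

264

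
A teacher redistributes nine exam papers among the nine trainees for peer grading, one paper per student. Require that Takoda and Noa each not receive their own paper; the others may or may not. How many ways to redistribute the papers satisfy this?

Inclusion-exclusion on the 2 forbidden self-matches:
Σ_{j=0}^{2} (-1)^j C(2,j)(9-j)!
= C(2,0)·9! - C(2,1)·8! + C(2,2)·7!
= 362880 - 80640 + 5040
= 287280

287280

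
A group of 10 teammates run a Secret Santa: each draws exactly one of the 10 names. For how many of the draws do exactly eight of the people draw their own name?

45

Choose which 8 of the 10 are fixed: C(10,8) = 45.
The other 2 form a derangement: !2 = 1.
Total: 45 × 1 = 45.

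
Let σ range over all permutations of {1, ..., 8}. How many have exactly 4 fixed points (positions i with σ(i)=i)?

630

Pick the 4 fixed positions: C(8,4) = 70 ways.
The other 4 form a derangement: !4 = 9.
Total: 70 × 9 = 630.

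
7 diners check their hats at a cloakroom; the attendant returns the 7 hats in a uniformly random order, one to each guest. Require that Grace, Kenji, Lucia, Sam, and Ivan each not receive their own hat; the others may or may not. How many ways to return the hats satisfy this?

Inclusion-exclusion on the 5 forbidden self-matches:
Σ_{j=0}^{5} (-1)^j C(5,j)(7-j)!
= C(5,0)·7! - C(5,1)·6! + C(5,2)·5! - C(5,3)·4! + C(5,4)·3! - C(5,5)·2!
= 5040 - 3600 + 1200 - 240 + 30 - 2
= 2428

2428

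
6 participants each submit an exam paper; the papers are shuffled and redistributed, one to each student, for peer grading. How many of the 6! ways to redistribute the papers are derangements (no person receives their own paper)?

265

Recurrence: !6 = 5·(!5 + !4).
!6 = 5·(44 + 9) = 5·53 = 265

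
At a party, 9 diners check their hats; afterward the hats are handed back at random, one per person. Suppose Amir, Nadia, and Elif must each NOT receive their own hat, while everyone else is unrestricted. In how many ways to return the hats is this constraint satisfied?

256320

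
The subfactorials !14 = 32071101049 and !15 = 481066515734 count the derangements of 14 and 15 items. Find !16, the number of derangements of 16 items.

7697064251745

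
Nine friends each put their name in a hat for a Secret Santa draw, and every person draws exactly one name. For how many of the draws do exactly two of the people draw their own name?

66744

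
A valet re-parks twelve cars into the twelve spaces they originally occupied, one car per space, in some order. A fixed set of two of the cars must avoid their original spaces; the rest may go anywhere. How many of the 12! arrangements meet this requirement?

402796800

Inclusion-exclusion on the 2 forbidden self-matches:
Σ_{j=0}^{2} (-1)^j C(2,j)(12-j)!
= C(2,0)·12! - C(2,1)·11! + C(2,2)·10!
= 479001600 - 79833600 + 3628800
= 402796800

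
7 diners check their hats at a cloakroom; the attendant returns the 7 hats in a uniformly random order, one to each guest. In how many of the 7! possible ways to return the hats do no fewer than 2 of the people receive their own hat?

1331

# with exactly i fixed is C(7,i)·!(7-i); sum over i=2..7:
  i=2: C(7,2)·!5 = 21·44 = 924
  i=3: C(7,3)·!4 = 35·9 = 315
  i=4: C(7,4)·!3 = 35·2 = 70
  i=5: C(7,5)·!2 = 21·1 = 21
  i=6: C(7,6)·!1 = 7·0 = 0
  i=7: C(7,7)·!0 = 1·1 = 1
Total = 1331.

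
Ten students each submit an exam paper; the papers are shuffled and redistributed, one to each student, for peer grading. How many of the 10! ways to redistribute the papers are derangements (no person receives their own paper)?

!10 = 10! · Σ_{k=0}^{10} (-1)^k/k!
= 10! - 10!/1! + 10!/2! - 10!/3! + 10!/4! - 10!/5! + 10!/6! - 10!/7! + 10!/8! - 10!/9! + 10!/10!
= 3628800 - 3628800 + 1814400 - 604800 + 151200 - 30240 + 5040 - 720 + 90 - 10 + 1
= 1334961

1334961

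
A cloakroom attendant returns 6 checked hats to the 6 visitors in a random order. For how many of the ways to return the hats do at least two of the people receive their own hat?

# with exactly i fixed is C(6,i)·!(6-i); sum over i=2..6:
  i=2: C(6,2)·!4 = 15·9 = 135
  i=3: C(6,3)·!3 = 20·2 = 40
  i=4: C(6,4)·!2 = 15·1 = 15
  i=5: C(6,5)·!1 = 6·0 = 0
  i=6: C(6,6)·!0 = 1·1 = 1
Total = 191.

191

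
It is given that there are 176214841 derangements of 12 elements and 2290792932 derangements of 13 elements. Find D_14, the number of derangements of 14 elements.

D_14 = (14-1)·(D_13 + D_12) = 13·(2290792932 + 176214841) = 13·2467007773 = 32071101049.

32071101049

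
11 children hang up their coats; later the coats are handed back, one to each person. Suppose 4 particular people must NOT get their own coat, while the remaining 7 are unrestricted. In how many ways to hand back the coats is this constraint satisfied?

Let A_j be the event that the j-th constrained one is fixed. By inclusion-exclusion over the 4 events:
Σ_{j=0}^{4} (-1)^j C(4,j)(11-j)!
= C(4,0)·11! - C(4,1)·10! + C(4,2)·9! - C(4,3)·8! + C(4,4)·7!
= 39916800 - 14515200 + 2177280 - 161280 + 5040
= 27422640

27422640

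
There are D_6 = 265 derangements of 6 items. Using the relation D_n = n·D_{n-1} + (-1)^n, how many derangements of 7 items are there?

1854

D_7 = 7·265 - 1 = 1854.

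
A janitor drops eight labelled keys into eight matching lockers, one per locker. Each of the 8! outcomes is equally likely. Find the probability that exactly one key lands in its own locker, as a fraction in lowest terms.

103/280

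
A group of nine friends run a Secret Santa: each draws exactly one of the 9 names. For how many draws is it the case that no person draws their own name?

The subfactorial !9 = [9!/e] (nearest integer).
9! = 362880, and 362880/e ≈ 133496.09, so !9 = 133496.

133496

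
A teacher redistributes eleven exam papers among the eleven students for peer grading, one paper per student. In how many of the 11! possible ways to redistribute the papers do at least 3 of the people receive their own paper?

3205379

Sum C(11,i)·!(11-i) for i = 3..11:
  i=3: C(11,3)·!8 = 165·14833 = 2447445
  i=4: C(11,4)·!7 = 330·1854 = 611820
  i=5: C(11,5)·!6 = 462·265 = 122430
  i=6: C(11,6)·!5 = 462·44 = 20328
  i=7: C(11,7)·!4 = 330·9 = 2970
  i=8: C(11,8)·!3 = 165·2 = 330
  i=9: C(11,9)·!2 = 55·1 = 55
  i=10: C(11,10)·!1 = 11·0 = 0
  i=11: C(11,11)·!0 = 1·1 = 1
Total = 3205379.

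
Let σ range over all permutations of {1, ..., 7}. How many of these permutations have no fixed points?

1854

The subfactorial !7 = [7!/e] (nearest integer).
7! = 5040, and 5040/e ≈ 1854.11, so !7 = 1854.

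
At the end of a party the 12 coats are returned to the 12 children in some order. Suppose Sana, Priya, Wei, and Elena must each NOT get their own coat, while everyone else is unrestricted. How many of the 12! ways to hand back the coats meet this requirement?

Inclusion-exclusion on the 4 forbidden self-matches:
Σ_{j=0}^{4} (-1)^j C(4,j)(12-j)!
= C(4,0)·12! - C(4,1)·11! + C(4,2)·10! - C(4,3)·9! + C(4,4)·8!
= 479001600 - 159667200 + 21772800 - 1451520 + 40320
= 339696000

339696000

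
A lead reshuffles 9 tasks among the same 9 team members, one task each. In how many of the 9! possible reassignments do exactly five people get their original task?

1134

Pick the 5 fixed positions: C(9,5) = 126 ways.
The other 4 form a derangement: !4 = 9.
Total: 126 × 9 = 1134.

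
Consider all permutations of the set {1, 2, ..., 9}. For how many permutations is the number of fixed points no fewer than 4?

6883

# with exactly i fixed is C(9,i)·!(9-i); sum over i=4..9:
  i=4: C(9,4)·!5 = 126·44 = 5544
  i=5: C(9,5)·!4 = 126·9 = 1134
  i=6: C(9,6)·!3 = 84·2 = 168
  i=7: C(9,7)·!2 = 36·1 = 36
  i=8: C(9,8)·!1 = 9·0 = 0
  i=9: C(9,9)·!0 = 1·1 = 1
Total = 6883.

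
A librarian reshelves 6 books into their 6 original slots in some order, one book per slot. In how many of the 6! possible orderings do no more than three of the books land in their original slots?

# with exactly i fixed is C(6,i)·!(6-i); sum over i=0..3:
  i=0: C(6,0)·!6 = 1·265 = 265
  i=1: C(6,1)·!5 = 6·44 = 264
  i=2: C(6,2)·!4 = 15·9 = 135
  i=3: C(6,3)·!3 = 20·2 = 40
Total = 704.

704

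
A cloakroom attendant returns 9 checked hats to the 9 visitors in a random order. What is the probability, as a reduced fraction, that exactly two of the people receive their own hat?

Favorable outcomes: C(9,2)·!7 = 36·1854 = 66744.
Total outcomes: 9! = 362880.
Probability = 66744/362880 = 103/560.

103/560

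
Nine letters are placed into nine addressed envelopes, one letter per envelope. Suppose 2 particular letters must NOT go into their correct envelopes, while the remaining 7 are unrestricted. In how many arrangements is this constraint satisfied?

Inclusion-exclusion on the 2 forbidden self-matches:
Σ_{j=0}^{2} (-1)^j C(2,j)(9-j)!
= C(2,0)·9! - C(2,1)·8! + C(2,2)·7!
= 362880 - 80640 + 5040
= 287280

287280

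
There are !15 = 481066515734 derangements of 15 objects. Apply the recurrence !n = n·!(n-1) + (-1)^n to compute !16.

!16 = 16·481066515734 + 1 = 7697064251745.

7697064251745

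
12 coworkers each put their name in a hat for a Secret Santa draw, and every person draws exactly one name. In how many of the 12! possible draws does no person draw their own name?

176214841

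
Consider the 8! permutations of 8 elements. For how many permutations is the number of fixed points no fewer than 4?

# with exactly i fixed is C(8,i)·!(8-i); sum over i=4..8:
  i=4: C(8,4)·!4 = 70·9 = 630
  i=5: C(8,5)·!3 = 56·2 = 112
  i=6: C(8,6)·!2 = 28·1 = 28
  i=7: C(8,7)·!1 = 8·0 = 0
  i=8: C(8,8)·!0 = 1·1 = 1
Total = 771.

771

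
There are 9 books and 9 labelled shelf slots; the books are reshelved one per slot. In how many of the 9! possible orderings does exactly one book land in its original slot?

133497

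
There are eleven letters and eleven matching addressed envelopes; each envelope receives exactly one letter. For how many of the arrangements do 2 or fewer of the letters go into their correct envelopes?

Sum C(11,i)·!(11-i) for i = 0..2:
  i=0: C(11,0)·!11 = 1·14684570 = 14684570
  i=1: C(11,1)·!10 = 11·1334961 = 14684571
  i=2: C(11,2)·!9 = 55·133496 = 7342280
Total = 36711421.

36711421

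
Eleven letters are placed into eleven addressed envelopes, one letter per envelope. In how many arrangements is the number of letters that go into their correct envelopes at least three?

3205379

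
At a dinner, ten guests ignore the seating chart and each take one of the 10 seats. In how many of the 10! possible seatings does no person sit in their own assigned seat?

Use !n = (n-1)(!(n-1) + !(n-2)).
!10 = 9·(133496 + 14833) = 9·148329 = 1334961

1334961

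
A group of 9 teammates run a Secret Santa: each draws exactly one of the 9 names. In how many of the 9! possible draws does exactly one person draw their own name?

133497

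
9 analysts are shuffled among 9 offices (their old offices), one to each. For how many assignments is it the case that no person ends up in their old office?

133496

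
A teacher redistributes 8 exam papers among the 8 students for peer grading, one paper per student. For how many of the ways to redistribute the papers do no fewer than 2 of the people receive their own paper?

10655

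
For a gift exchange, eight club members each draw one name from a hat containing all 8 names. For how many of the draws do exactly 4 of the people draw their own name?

630

Choose which 4 of the 8 are fixed: C(8,4) = 70.
The remaining 4 must be deranged: !4 = 9.
Total: 70 × 9 = 630.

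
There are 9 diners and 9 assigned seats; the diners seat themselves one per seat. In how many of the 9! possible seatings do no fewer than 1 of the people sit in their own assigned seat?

# with exactly i fixed is C(9,i)·!(9-i); sum over i=1..9:
  i=1: C(9,1)·!8 = 9·14833 = 133497
  i=2: C(9,2)·!7 = 36·1854 = 66744
  i=3: C(9,3)·!6 = 84·265 = 22260
  i=4: C(9,4)·!5 = 126·44 = 5544
  i=5: C(9,5)·!4 = 126·9 = 1134
  i=6: C(9,6)·!3 = 84·2 = 168
  i=7: C(9,7)·!2 = 36·1 = 36
  i=8: C(9,8)·!1 = 9·0 = 0
  i=9: C(9,9)·!0 = 1·1 = 1
Total = 229384.

229384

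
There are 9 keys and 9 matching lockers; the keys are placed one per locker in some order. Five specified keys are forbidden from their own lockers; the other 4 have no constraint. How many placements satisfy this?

205056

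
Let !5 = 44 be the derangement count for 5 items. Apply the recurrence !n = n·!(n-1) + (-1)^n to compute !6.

265

!6 = 6·44 + 1 = 265.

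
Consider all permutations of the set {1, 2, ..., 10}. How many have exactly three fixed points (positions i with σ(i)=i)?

222480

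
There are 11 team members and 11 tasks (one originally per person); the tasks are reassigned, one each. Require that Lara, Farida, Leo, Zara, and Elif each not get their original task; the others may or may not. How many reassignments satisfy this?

Inclusion-exclusion on the 5 forbidden self-matches:
Σ_{j=0}^{5} (-1)^j C(5,j)(11-j)!
= C(5,0)·11! - C(5,1)·10! + C(5,2)·9! - C(5,3)·8! + C(5,4)·7! - C(5,5)·6!
= 39916800 - 18144000 + 3628800 - 403200 + 25200 - 720
= 25022880

25022880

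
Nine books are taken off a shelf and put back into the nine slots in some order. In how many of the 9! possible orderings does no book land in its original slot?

!9 = 9! · Σ_{k=0}^{9} (-1)^k/k!
= 9! - 9!/1! + 9!/2! - 9!/3! + 9!/4! - 9!/5! + 9!/6! - 9!/7! + 9!/8! - 9!/9!
= 362880 - 362880 + 181440 - 60480 + 15120 - 3024 + 504 - 72 + 9 - 1
= 133496

133496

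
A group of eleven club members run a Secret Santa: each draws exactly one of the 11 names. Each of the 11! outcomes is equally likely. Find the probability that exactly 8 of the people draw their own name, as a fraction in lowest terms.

1/120960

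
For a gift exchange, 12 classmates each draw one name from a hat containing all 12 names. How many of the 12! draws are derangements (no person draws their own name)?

The number of derangements of 12 is !12 = Σ_{k=0}^{12} (-1)^k·12!/k!
= 12! - 12!/1! + 12!/2! - 12!/3! + 12!/4! - 12!/5! + 12!/6! - 12!/7! + 12!/8! - 12!/9! + 12!/10! - 12!/11! + 12!/12!
= 479001600 - 479001600 + 239500800 - 79833600 + 19958400 - 3991680 + 665280 - 95040 + 11880 - 1320 + 132 - 12 + 1
= 176214841

176214841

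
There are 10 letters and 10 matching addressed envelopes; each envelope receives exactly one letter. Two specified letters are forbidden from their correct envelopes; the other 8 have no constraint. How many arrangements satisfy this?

Inclusion-exclusion on the 2 forbidden self-matches:
Σ_{j=0}^{2} (-1)^j C(2,j)(10-j)!
= C(2,0)·10! - C(2,1)·9! + C(2,2)·8!
= 3628800 - 725760 + 40320
= 2943360

2943360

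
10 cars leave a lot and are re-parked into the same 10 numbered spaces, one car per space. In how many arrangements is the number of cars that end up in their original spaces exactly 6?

Choose which 6 of the 10 are fixed: C(10,6) = 210.
The other 4 form a derangement: !4 = 9.
Total: 210 × 9 = 1890.

1890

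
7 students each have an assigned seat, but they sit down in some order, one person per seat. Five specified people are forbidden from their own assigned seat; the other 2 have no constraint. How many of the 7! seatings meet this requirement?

Inclusion-exclusion on the 5 forbidden self-matches:
Σ_{j=0}^{5} (-1)^j C(5,j)(7-j)!
= C(5,0)·7! - C(5,1)·6! + C(5,2)·5! - C(5,3)·4! + C(5,4)·3! - C(5,5)·2!
= 5040 - 3600 + 1200 - 240 + 30 - 2
= 2428

2428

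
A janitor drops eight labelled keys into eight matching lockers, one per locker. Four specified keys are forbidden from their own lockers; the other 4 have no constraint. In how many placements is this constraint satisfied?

24024

Inclusion-exclusion on the 4 forbidden self-matches:
Σ_{j=0}^{4} (-1)^j C(4,j)(8-j)!
= C(4,0)·8! - C(4,1)·7! + C(4,2)·6! - C(4,3)·5! + C(4,4)·4!
= 40320 - 20160 + 4320 - 480 + 24
= 24024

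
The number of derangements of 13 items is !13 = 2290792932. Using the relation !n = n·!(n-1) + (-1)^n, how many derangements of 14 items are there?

!14 = 14·2290792932 + 1 = 32071101049.

32071101049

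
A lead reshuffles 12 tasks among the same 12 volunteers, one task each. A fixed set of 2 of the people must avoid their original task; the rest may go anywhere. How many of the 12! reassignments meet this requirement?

402796800

Let A_j be the event that the j-th constrained one is fixed. By inclusion-exclusion over the 2 events:
Σ_{j=0}^{2} (-1)^j C(2,j)(12-j)!
= C(2,0)·12! - C(2,1)·11! + C(2,2)·10!
= 479001600 - 79833600 + 3628800
= 402796800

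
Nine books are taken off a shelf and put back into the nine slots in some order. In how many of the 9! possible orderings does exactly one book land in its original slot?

133497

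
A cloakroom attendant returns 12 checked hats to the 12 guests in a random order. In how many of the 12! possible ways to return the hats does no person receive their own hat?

Recurrence: !12 = 12·!11 + (-1)^12.
!12 = 12·14684570 + 1 = 176214841

176214841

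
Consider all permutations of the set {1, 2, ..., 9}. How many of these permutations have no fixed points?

133496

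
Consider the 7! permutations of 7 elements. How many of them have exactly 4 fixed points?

70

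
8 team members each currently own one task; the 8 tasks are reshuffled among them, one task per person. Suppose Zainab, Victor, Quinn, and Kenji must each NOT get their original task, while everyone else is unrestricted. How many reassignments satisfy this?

24024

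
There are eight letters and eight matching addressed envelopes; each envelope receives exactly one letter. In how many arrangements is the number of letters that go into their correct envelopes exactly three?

Choose which 3 of the 8 are fixed: C(8,3) = 56.
The other 5 form a derangement: !5 = 44.
Total: 56 × 44 = 2464.

2464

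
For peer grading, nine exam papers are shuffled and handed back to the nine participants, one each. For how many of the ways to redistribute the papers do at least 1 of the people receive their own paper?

229384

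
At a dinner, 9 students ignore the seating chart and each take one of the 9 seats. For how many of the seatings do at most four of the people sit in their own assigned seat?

# with exactly i fixed is C(9,i)·!(9-i); sum over i=0..4:
  i=0: C(9,0)·!9 = 1·133496 = 133496
  i=1: C(9,1)·!8 = 9·14833 = 133497
  i=2: C(9,2)·!7 = 36·1854 = 66744
  i=3: C(9,3)·!6 = 84·265 = 22260
  i=4: C(9,4)·!5 = 126·44 = 5544
Total = 361541.

361541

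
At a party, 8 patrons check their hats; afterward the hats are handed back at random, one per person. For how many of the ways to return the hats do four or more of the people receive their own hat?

771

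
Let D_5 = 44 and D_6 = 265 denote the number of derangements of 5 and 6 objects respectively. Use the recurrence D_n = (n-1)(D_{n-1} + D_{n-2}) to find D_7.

D_7 = (7-1)·(D_6 + D_5) = 6·(265 + 44) = 6·309 = 1854.

1854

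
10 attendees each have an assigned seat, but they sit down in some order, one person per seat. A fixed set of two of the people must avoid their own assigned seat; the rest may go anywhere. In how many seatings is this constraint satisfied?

Let A_j be the event that the j-th constrained one is fixed. By inclusion-exclusion over the 2 events:
Σ_{j=0}^{2} (-1)^j C(2,j)(10-j)!
= C(2,0)·10! - C(2,1)·9! + C(2,2)·8!
= 3628800 - 725760 + 40320
= 2943360

2943360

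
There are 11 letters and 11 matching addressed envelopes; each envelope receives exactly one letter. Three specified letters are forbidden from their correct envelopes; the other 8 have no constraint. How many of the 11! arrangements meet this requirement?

Inclusion-exclusion on the 3 forbidden self-matches:
Σ_{j=0}^{3} (-1)^j C(3,j)(11-j)!
= C(3,0)·11! - C(3,1)·10! + C(3,2)·9! - C(3,3)·8!
= 39916800 - 10886400 + 1088640 - 40320
= 30078720

30078720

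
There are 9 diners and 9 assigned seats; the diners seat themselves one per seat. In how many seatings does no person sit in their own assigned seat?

133496

!9 = 9! · Σ_{k=0}^{9} (-1)^k/k!
= 9! - 9!/1! + 9!/2! - 9!/3! + 9!/4! - 9!/5! + 9!/6! - 9!/7! + 9!/8! - 9!/9!
= 362880 - 362880 + 181440 - 60480 + 15120 - 3024 + 504 - 72 + 9 - 1
= 133496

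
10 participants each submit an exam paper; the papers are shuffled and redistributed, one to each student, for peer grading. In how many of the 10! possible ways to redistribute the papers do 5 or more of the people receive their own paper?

13264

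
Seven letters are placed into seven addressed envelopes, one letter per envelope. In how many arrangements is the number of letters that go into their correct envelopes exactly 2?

924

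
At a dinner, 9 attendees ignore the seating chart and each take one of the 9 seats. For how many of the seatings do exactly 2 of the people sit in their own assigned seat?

66744

Choose which 2 of the 9 are fixed: C(9,2) = 36.
The other 7 form a derangement: !7 = 1854.
Total: 36 × 1854 = 66744.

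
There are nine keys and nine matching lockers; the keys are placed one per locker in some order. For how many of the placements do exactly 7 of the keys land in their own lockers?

36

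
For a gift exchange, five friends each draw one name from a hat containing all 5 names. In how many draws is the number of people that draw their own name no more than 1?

89

Sum C(5,i)·!(5-i) for i = 0..1:
  i=0: C(5,0)·!5 = 1·44 = 44
  i=1: C(5,1)·!4 = 5·9 = 45
Total = 89.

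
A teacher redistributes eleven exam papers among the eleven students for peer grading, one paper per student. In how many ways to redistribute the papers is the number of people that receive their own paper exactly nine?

55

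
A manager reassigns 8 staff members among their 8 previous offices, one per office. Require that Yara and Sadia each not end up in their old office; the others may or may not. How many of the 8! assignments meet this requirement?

30960

Let A_j be the event that the j-th constrained one is fixed. By inclusion-exclusion over the 2 events:
Σ_{j=0}^{2} (-1)^j C(2,j)(8-j)!
= C(2,0)·8! - C(2,1)·7! + C(2,2)·6!
= 40320 - 10080 + 720
= 30960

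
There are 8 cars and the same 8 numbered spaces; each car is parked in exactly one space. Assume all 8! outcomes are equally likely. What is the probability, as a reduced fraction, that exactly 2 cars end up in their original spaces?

Favorable outcomes: C(8,2)·!6 = 28·265 = 7420.
Total outcomes: 8! = 40320.
Probability = 7420/40320 = 53/288.

53/288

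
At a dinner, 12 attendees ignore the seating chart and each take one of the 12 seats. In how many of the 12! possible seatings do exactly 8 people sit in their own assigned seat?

Pick the 8 fixed positions: C(12,8) = 495 ways.
The other 4 form a derangement: !4 = 9.
Total: 495 × 9 = 4455.

4455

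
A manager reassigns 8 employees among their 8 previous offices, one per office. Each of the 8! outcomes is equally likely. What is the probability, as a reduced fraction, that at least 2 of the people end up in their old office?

2131/8064

Favorable outcomes: Σ_{i≥2} C(8,i)·!(8-i) = 28·265 + 56·44 + 70·9 + 56·2 + 28·1 + 8·0 + 1·1 = 10655.
Total outcomes: 8! = 40320.
Probability = 10655/40320 = 2131/8064.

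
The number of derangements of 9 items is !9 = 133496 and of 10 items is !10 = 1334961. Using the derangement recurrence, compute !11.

!11 = (11-1)·(!10 + !9) = 10·(1334961 + 133496) = 10·1468457 = 14684570.

14684570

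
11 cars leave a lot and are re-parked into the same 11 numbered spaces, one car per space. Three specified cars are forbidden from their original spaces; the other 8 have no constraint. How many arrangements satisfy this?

30078720

Let A_j be the event that the j-th constrained one is fixed. By inclusion-exclusion over the 3 events:
Σ_{j=0}^{3} (-1)^j C(3,j)(11-j)!
= C(3,0)·11! - C(3,1)·10! + C(3,2)·9! - C(3,3)·8!
= 39916800 - 10886400 + 1088640 - 40320
= 30078720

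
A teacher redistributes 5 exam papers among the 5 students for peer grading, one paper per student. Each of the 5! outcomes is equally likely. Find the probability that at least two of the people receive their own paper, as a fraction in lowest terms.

31/120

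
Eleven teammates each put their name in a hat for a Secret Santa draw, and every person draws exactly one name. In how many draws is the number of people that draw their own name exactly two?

Pick the 2 fixed positions: C(11,2) = 55 ways.
The other 9 form a derangement: !9 = 133496.
Total: 55 × 133496 = 7342280.

7342280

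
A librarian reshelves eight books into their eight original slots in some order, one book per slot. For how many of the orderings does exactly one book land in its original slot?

14832

Choose which one of the 8 is fixed: C(8,1) = 8.
The remaining 7 must be deranged: !7 = 1854.
Total: 8 × 1854 = 14832.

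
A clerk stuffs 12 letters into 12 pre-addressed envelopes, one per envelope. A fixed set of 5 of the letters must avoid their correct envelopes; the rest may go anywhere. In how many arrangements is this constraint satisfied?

312273360

Let A_j be the event that the j-th constrained one is fixed. By inclusion-exclusion over the 5 events:
Σ_{j=0}^{5} (-1)^j C(5,j)(12-j)!
= C(5,0)·12! - C(5,1)·11! + C(5,2)·10! - C(5,3)·9! + C(5,4)·8! - C(5,5)·7!
= 479001600 - 199584000 + 36288000 - 3628800 + 201600 - 5040
= 312273360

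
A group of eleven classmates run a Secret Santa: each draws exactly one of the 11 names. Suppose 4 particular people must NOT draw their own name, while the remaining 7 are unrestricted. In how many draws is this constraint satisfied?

27422640

Inclusion-exclusion on the 4 forbidden self-matches:
Σ_{j=0}^{4} (-1)^j C(4,j)(11-j)!
= C(4,0)·11! - C(4,1)·10! + C(4,2)·9! - C(4,3)·8! + C(4,4)·7!
= 39916800 - 14515200 + 2177280 - 161280 + 5040
= 27422640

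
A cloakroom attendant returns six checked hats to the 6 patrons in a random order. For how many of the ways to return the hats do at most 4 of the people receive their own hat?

Sum C(6,i)·!(6-i) for i = 0..4:
  i=0: C(6,0)·!6 = 1·265 = 265
  i=1: C(6,1)·!5 = 6·44 = 264
  i=2: C(6,2)·!4 = 15·9 = 135
  i=3: C(6,3)·!3 = 20·2 = 40
  i=4: C(6,4)·!2 = 15·1 = 15
Total = 719.

719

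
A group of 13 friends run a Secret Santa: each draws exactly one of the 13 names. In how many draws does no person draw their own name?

2290792932

By inclusion-exclusion, !13 = Σ (-1)^k · 13!/k! for k=0..13
= 13! - 13!/1! + 13!/2! - 13!/3! + 13!/4! - 13!/5! + 13!/6! - 13!/7! + 13!/8! - 13!/9! + 13!/10! - 13!/11! + 13!/12! - 13!/13!
= 6227020800 - 6227020800 + 3113510400 - 1037836800 + 259459200 - 51891840 + 8648640 - 1235520 + 154440 - 17160 + 1716 - 156 + 13 - 1
= 2290792932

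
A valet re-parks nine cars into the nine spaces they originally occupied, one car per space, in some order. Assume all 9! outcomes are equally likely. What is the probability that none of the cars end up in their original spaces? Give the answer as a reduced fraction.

16687/45360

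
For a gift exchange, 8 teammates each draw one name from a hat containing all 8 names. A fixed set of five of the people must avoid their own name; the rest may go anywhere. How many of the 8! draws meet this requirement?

21234

Inclusion-exclusion on the 5 forbidden self-matches:
Σ_{j=0}^{5} (-1)^j C(5,j)(8-j)!
= C(5,0)·8! - C(5,1)·7! + C(5,2)·6! - C(5,3)·5! + C(5,4)·4! - C(5,5)·3!
= 40320 - 25200 + 7200 - 1200 + 120 - 6
= 21234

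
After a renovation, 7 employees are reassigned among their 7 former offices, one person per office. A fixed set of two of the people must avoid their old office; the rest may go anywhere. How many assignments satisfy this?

3720

Inclusion-exclusion on the 2 forbidden self-matches:
Σ_{j=0}^{2} (-1)^j C(2,j)(7-j)!
= C(2,0)·7! - C(2,1)·6! + C(2,2)·5!
= 5040 - 1440 + 120
= 3720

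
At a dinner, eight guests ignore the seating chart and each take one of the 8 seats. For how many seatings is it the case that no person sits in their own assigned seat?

The number of derangements of 8 is !8 = Σ_{k=0}^{8} (-1)^k·8!/k!
= 8! - 8!/1! + 8!/2! - 8!/3! + 8!/4! - 8!/5! + 8!/6! - 8!/7! + 8!/8!
= 40320 - 40320 + 20160 - 6720 + 1680 - 336 + 56 - 8 + 1
= 14833

14833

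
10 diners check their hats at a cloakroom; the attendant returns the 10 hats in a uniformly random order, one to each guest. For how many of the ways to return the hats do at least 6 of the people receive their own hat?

Sum C(10,i)·!(10-i) for i = 6..10:
  i=6: C(10,6)·!4 = 210·9 = 1890
  i=7: C(10,7)·!3 = 120·2 = 240
  i=8: C(10,8)·!2 = 45·1 = 45
  i=9: C(10,9)·!1 = 10·0 = 0
  i=10: C(10,10)·!0 = 1·1 = 1
Total = 2176.

2176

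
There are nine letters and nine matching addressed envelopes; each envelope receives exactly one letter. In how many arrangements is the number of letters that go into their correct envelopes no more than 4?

# with exactly i fixed is C(9,i)·!(9-i); sum over i=0..4:
  i=0: C(9,0)·!9 = 1·133496 = 133496
  i=1: C(9,1)·!8 = 9·14833 = 133497
  i=2: C(9,2)·!7 = 36·1854 = 66744
  i=3: C(9,3)·!6 = 84·265 = 22260
  i=4: C(9,4)·!5 = 126·44 = 5544
Total = 361541.

361541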